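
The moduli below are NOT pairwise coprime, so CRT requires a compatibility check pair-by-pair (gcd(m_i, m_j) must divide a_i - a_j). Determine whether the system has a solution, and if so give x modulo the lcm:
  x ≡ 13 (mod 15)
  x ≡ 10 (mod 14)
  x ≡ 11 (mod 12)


Moduli 15, 14, 12 are not pairwise coprime, so CRT works modulo lcm(m_i) when all pairwise compatibility conditions hold.
Pairwise compatibility: gcd(m_i, m_j) must divide a_i - a_j for every pair.
Merge one congruence at a time:
  Start: x ≡ 13 (mod 15).
  Combine with x ≡ 10 (mod 14): gcd(15, 14) = 1; 10 - 13 = -3, which IS divisible by 1, so compatible.
    Write x = 13 + 15·t and substitute into x ≡ 10 (mod 14): 15·t ≡ 10 − 13 = -3 (mod 14).
    Reduce coefficients mod 14: 1·t ≡ 11 (mod 14).
    So t ≡ 11 (mod 14).
    Then x = 13 + 15·11 = 178, valid modulo lcm(15, 14) = 210: x ≡ 178 (mod 210).
  Combine with x ≡ 11 (mod 12): gcd(210, 12) = 6, and 11 - 178 = -167 is NOT divisible by 6.
    ⇒ system is inconsistent (no integer solution).

No solution (the system is inconsistent).


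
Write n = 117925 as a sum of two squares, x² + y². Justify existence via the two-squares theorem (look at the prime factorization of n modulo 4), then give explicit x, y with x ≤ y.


Step 1: Factor n = 117925 = 5^2 · 53 · 89.
Step 2: Check the mod-4 condition on each prime factor: 5 ≡ 1 (mod 4), exponent 2; 53 ≡ 1 (mod 4), exponent 1; 89 ≡ 1 (mod 4), exponent 1.
All primes ≡ 3 (mod 4) appear to even exponent (or don't appear), so by the two-squares theorem n IS expressible as a sum of two squares.
Step 3: Build a representation. Group n = k² · m with k = 5 and m = 53 · 89 = 4717 (a product of primes ≡ 1 (mod 4)); a representation of m scales to one of n via (k·x)² + (k·y)² = k²(x² + y²). Each prime p ≡ 1 (mod 4) is itself a sum of two squares; find a² by testing p − a² for a perfect square:
  53: 53 − 1² = 52, 53 − 2² = 49 = 7² ⇒ 53 = 2² + 7².
  89: 89 − 1² = 88, 89 − 2² = 85, 89 − 3² = 80, 89 − 4² = 73, 89 − 5² = 64 = 8² ⇒ 89 = 5² + 8².
  Combine using the Brahmagupta–Fibonacci identity (a² + b²)(c² + d²) = (ac − bd)² + (ad + bc)² = (ac + bd)² + (ad − bc)²:
  53 · 89 = 4717: from (2² + 7²)(5² + 8²), take (2·5 − 7·8, 2·8 + 7·5) = (10 − 56, 16 + 35) = (-46, 51); dropping signs (only squares matter) gives (46, 51); check 46² + 51² = 2116 + 2601 = 4717 ✓.
  Scale by k = 5: (5·46, 5·51) = (230, 255).
Step 4: Order so x ≤ y and verify: 230² + 255² = 52900 + 65025 = 117925 = n. ✓

n = 117925 = 230² + 255² (one valid representation with x ≤ y).


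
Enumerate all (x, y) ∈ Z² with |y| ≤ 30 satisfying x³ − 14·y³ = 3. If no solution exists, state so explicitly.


The equation is x³ - 14y³ = 3. For fixed y, x³ = 14·y³ + 3, so a solution requires the RHS to be a perfect cube.
Strategy: iterate y from -30 to 30, compute RHS = 14·y³ + 3, and check whether it is a (positive or negative) perfect cube.
Check small values of y:
  y = 0: RHS = 3 is not a perfect cube.
  y = 1: RHS = 17 is not a perfect cube.
  y = -1: RHS = -11 is not a perfect cube.
  y = 2: RHS = 115 is not a perfect cube.
  y = -2: RHS = -109 is not a perfect cube.
  y = 3: RHS = 381 is not a perfect cube.
  y = -3: RHS = -375 is not a perfect cube.
Continuing the search up to |y| = 30 finds no solutions either.
No (x, y) in the scanned range satisfies the equation.

No integer solutions with |y| ≤ 30.


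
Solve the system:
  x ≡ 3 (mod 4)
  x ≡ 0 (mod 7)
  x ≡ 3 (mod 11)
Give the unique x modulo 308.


Moduli 4, 7, 11 are pairwise coprime; by CRT there is a unique solution modulo M = 4 · 7 · 11 = 308.
Solve pairwise, accumulating the modulus:
  Start with x ≡ 3 (mod 4).
  Combine with x ≡ 0 (mod 7): since gcd(4, 7) = 1, we get a unique residue mod 28.
    Write x = 3 + 4·t and substitute into x ≡ 0 (mod 7): 4·t ≡ 0 − 3 = -3 (mod 7).
    Reduce coefficients mod 7: 4·t ≡ 4 (mod 7).
    The inverse of 4 mod 7 is 2 (since 4·2 = 8 = 1·7 + 1), so t ≡ 2·4 = 8 ≡ 1 (mod 7).
    Then x = 3 + 4·1 = 7, valid modulo lcm(4, 7) = 28: x ≡ 7 (mod 28).
  Combine with x ≡ 3 (mod 11): since gcd(28, 11) = 1, we get a unique residue mod 308.
    Write x = 7 + 28·t and substitute into x ≡ 3 (mod 11): 28·t ≡ 3 − 7 = -4 (mod 11).
    Reduce coefficients mod 11: 6·t ≡ 7 (mod 11).
    The inverse of 6 mod 11 is 2 (since 6·2 = 12 = 1·11 + 1), so t ≡ 2·7 = 14 ≡ 3 (mod 11).
    Then x = 7 + 28·3 = 91, valid modulo lcm(28, 11) = 308: x ≡ 91 (mod 308).
Verify: 91 mod 4 = 3 ✓, 91 mod 7 = 0 ✓, 91 mod 11 = 3 ✓.

x ≡ 91 (mod 308).


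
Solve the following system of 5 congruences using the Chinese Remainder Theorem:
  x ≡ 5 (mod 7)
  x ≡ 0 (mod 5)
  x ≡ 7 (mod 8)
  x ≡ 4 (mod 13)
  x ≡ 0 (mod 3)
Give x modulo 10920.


Product of moduli M = 7 · 5 · 8 · 13 · 3 = 10920.
Merge one congruence at a time:
  Start: x ≡ 5 (mod 7).
  Combine with x ≡ 0 (mod 5); new modulus lcm = 35.
    Write x = 5 + 7·t and substitute into x ≡ 0 (mod 5): 7·t ≡ 0 − 5 = -5 (mod 5).
    Reduce coefficients mod 5: 2·t ≡ 0 (mod 5).
    The inverse of 2 mod 5 is 3 (since 2·3 = 6 = 1·5 + 1), so t ≡ 3·0 = 0 ≡ 0 (mod 5).
    Then x = 5 + 7·0 = 5, valid modulo lcm(7, 5) = 35: x ≡ 5 (mod 35).
  Combine with x ≡ 7 (mod 8); new modulus lcm = 280.
    Write x = 5 + 35·t and substitute into x ≡ 7 (mod 8): 35·t ≡ 7 − 5 = 2 (mod 8).
    Reduce coefficients mod 8: 3·t ≡ 2 (mod 8).
    The inverse of 3 mod 8 is 3 (since 3·3 = 9 = 1·8 + 1), so t ≡ 3·2 = 6 ≡ 6 (mod 8).
    Then x = 5 + 35·6 = 215, valid modulo lcm(35, 8) = 280: x ≡ 215 (mod 280).
  Combine with x ≡ 4 (mod 13); new modulus lcm = 3640.
    Write x = 215 + 280·t and substitute into x ≡ 4 (mod 13): 280·t ≡ 4 − 215 = -211 (mod 13).
    Reduce coefficients mod 13: 7·t ≡ 10 (mod 13).
    The inverse of 7 mod 13 is 2 (since 7·2 = 14 = 1·13 + 1), so t ≡ 2·10 = 20 ≡ 7 (mod 13).
    Then x = 215 + 280·7 = 2175, valid modulo lcm(280, 13) = 3640: x ≡ 2175 (mod 3640).
  Combine with x ≡ 0 (mod 3); new modulus lcm = 10920.
    Write x = 2175 + 3640·t and substitute into x ≡ 0 (mod 3): 3640·t ≡ 0 − 2175 = -2175 (mod 3).
    Reduce coefficients mod 3: 1·t ≡ 0 (mod 3).
    So t ≡ 0 (mod 3).
    Then x = 2175 + 3640·0 = 2175, valid modulo lcm(3640, 3) = 10920: x ≡ 2175 (mod 10920).
Verify against each original: 2175 mod 7 = 5, 2175 mod 5 = 0, 2175 mod 8 = 7, 2175 mod 13 = 4, 2175 mod 3 = 0.

x ≡ 2175 (mod 10920).


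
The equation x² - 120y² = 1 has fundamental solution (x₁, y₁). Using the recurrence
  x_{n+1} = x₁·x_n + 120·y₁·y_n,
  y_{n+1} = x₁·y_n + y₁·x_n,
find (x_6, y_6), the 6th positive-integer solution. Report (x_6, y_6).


Step 1: Find the fundamental solution (x₁, y₁) of x² - 120y² = 1.
  Expand √120 as a continued fraction. a₀ = ⌊√120⌋ = 10; iterate m_{k+1} = d_k·a_k − m_k, d_{k+1} = (120 − m_{k+1}²)/d_k, a_{k+1} = ⌊(a₀ + m_{k+1})/d_{k+1}⌋ (starting m₀ = 0, d₀ = 1), with convergents p_k = a_k·p_{k-1} + p_{k-2}, q_k = a_k·q_{k-1} + q_{k-2} (p₋₁ = 1, q₋₁ = 0):
  k = 0: a₀ = 10; p₀/q₀ = 10/1; p₀² − 120·q₀² = 100 − 120 = -20.
  k = 1: m = 10, d = 20, a = ⌊(10 + 10)/20⌋ = 1; p/q = (1·10 + 1)/(1·1 + 0) = 11/1; p² − 120·q² = 121 − 120 = 1.
  The first convergent with p² − 120·q² = 1 gives the fundamental solution (x₁, y₁) = (11, 1).
Step 2: Apply the recurrence (x_{n+1}, y_{n+1}) = (x₁x_n + 120y₁y_n, x₁y_n + y₁x_n) repeatedly.
  From (x_1, y_1) = (11, 1): x_2 = 11·11 + 120·1·1 = 241; y_2 = 11·1 + 1·11 = 22.
  From (x_2, y_2) = (241, 22): x_3 = 11·241 + 120·1·22 = 5291; y_3 = 11·22 + 1·241 = 483.
  From (x_3, y_3) = (5291, 483): x_4 = 11·5291 + 120·1·483 = 116161; y_4 = 11·483 + 1·5291 = 10604.
  From (x_4, y_4) = (116161, 10604): x_5 = 11·116161 + 120·1·10604 = 2550251; y_5 = 11·10604 + 1·116161 = 232805.
  From (x_5, y_5) = (2550251, 232805): x_6 = 11·2550251 + 120·1·232805 = 55989361; y_6 = 11·232805 + 1·2550251 = 5111106.
Step 3: Verify x_6² - 120·y_6² = 3134808545188321 - 3134808545188320 = 1 (should be 1). ✓

(x_1, y_1) = (11, 1); (x_6, y_6) = (55989361, 5111106).


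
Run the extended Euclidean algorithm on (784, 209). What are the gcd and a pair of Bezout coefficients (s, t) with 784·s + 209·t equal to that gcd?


Euclidean algorithm on (784, 209) — divide until remainder is 0:
  784 = 3 · 209 + 157
  209 = 1 · 157 + 52
  157 = 3 · 52 + 1
  52 = 52 · 1 + 0
gcd(784, 209) = 1.
Track Bezout coefficients alongside the remainders: start with r₀ = 784 = a·1 + b·0 (s = 1, t = 0) and r₁ = 209 = a·0 + b·1 (s = 0, t = 1); each new remainder r_{k+1} = r_{k-1} − q_k·r_k inherits s_{k+1} = s_{k-1} − q_k·s_k, t_{k+1} = t_{k-1} − q_k·t_k, so r_k = a·s_k + b·t_k at every step:
  q = 3: r = 157, s = 1 − 3·0 = 1, t = 0 − 3·1 = -3  (check: 784·1 + 209·(-3) = 157)
  q = 1: r = 52, s = 0 − 1·1 = -1, t = 1 − 1·(-3) = 4  (check: 784·(-1) + 209·4 = 52)
  q = 3: r = 1, s = 1 − 3·(-1) = 4, t = -3 − 3·4 = -15  (check: 784·4 + 209·(-15) = 1)
The row with r = 1 (the gcd) gives the Bezout coefficients s = 4, t = -15.
Result: 784 · (4) + 209 · (-15) = 1.

gcd(784, 209) = 1; s = 4, t = -15 (check: 784·4 + 209·(-15) = 1).


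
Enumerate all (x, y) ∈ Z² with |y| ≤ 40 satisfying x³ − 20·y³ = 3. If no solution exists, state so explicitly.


The equation is x³ - 20y³ = 3. For fixed y, x³ = 20·y³ + 3, so a solution requires the RHS to be a perfect cube.
Strategy: iterate y from -40 to 40, compute RHS = 20·y³ + 3, and check whether it is a (positive or negative) perfect cube.
Check small values of y:
  y = 0: RHS = 3 is not a perfect cube.
  y = 1: RHS = 23 is not a perfect cube.
  y = -1: RHS = -17 is not a perfect cube.
  y = 2: RHS = 163 is not a perfect cube.
  y = -2: RHS = -157 is not a perfect cube.
  y = 3: RHS = 543 is not a perfect cube.
  y = -3: RHS = -537 is not a perfect cube.
Continuing the search up to |y| = 40 finds no solutions either.
No (x, y) in the scanned range satisfies the equation.

No integer solutions with |y| ≤ 40.


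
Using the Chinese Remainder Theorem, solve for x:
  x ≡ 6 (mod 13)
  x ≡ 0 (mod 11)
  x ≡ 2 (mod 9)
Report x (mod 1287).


Moduli 13, 11, 9 are pairwise coprime; by CRT there is a unique solution modulo M = 13 · 11 · 9 = 1287.
Solve pairwise, accumulating the modulus:
  Start with x ≡ 6 (mod 13).
  Combine with x ≡ 0 (mod 11): since gcd(13, 11) = 1, we get a unique residue mod 143.
    Write x = 6 + 13·t and substitute into x ≡ 0 (mod 11): 13·t ≡ 0 − 6 = -6 (mod 11).
    Reduce coefficients mod 11: 2·t ≡ 5 (mod 11).
    The inverse of 2 mod 11 is 6 (since 2·6 = 12 = 1·11 + 1), so t ≡ 6·5 = 30 ≡ 8 (mod 11).
    Then x = 6 + 13·8 = 110, valid modulo lcm(13, 11) = 143: x ≡ 110 (mod 143).
  Combine with x ≡ 2 (mod 9): since gcd(143, 9) = 1, we get a unique residue mod 1287.
    Write x = 110 + 143·t and substitute into x ≡ 2 (mod 9): 143·t ≡ 2 − 110 = -108 (mod 9).
    Reduce coefficients mod 9: 8·t ≡ 0 (mod 9).
    The inverse of 8 mod 9 is 8 (since 8·8 = 64 = 7·9 + 1), so t ≡ 8·0 = 0 ≡ 0 (mod 9).
    Then x = 110 + 143·0 = 110, valid modulo lcm(143, 9) = 1287: x ≡ 110 (mod 1287).
Verify: 110 mod 13 = 6 ✓, 110 mod 11 = 0 ✓, 110 mod 9 = 2 ✓.

x ≡ 110 (mod 1287).


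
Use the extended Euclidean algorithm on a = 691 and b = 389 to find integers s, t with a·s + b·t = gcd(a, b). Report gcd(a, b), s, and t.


Euclidean algorithm on (691, 389) — divide until remainder is 0:
  691 = 1 · 389 + 302
  389 = 1 · 302 + 87
  302 = 3 · 87 + 41
  87 = 2 · 41 + 5
  41 = 8 · 5 + 1
  5 = 5 · 1 + 0
gcd(691, 389) = 1.
Track Bezout coefficients alongside the remainders: start with r₀ = 691 = a·1 + b·0 (s = 1, t = 0) and r₁ = 389 = a·0 + b·1 (s = 0, t = 1); each new remainder r_{k+1} = r_{k-1} − q_k·r_k inherits s_{k+1} = s_{k-1} − q_k·s_k, t_{k+1} = t_{k-1} − q_k·t_k, so r_k = a·s_k + b·t_k at every step:
  q = 1: r = 302, s = 1 − 1·0 = 1, t = 0 − 1·1 = -1  (check: 691·1 + 389·(-1) = 302)
  q = 1: r = 87, s = 0 − 1·1 = -1, t = 1 − 1·(-1) = 2  (check: 691·(-1) + 389·2 = 87)
  q = 3: r = 41, s = 1 − 3·(-1) = 4, t = -1 − 3·2 = -7  (check: 691·4 + 389·(-7) = 41)
  q = 2: r = 5, s = -1 − 2·4 = -9, t = 2 − 2·(-7) = 16  (check: 691·(-9) + 389·16 = 5)
  q = 8: r = 1, s = 4 − 8·(-9) = 76, t = -7 − 8·16 = -135  (check: 691·76 + 389·(-135) = 1)
The row with r = 1 (the gcd) gives the Bezout coefficients s = 76, t = -135.
Result: 691 · (76) + 389 · (-135) = 1.

gcd(691, 389) = 1; s = 76, t = -135 (check: 691·76 + 389·(-135) = 1).


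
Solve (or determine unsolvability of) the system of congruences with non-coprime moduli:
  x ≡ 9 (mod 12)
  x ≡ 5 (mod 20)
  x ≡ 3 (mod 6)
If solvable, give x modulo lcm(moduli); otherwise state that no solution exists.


Moduli 12, 20, 6 are not pairwise coprime, so CRT works modulo lcm(m_i) when all pairwise compatibility conditions hold.
Pairwise compatibility: gcd(m_i, m_j) must divide a_i - a_j for every pair.
Merge one congruence at a time:
  Start: x ≡ 9 (mod 12).
  Combine with x ≡ 5 (mod 20): gcd(12, 20) = 4; 5 - 9 = -4, which IS divisible by 4, so compatible.
    Write x = 9 + 12·t and substitute into x ≡ 5 (mod 20): 12·t ≡ 5 − 9 = -4 (mod 20).
    Divide the congruence (and modulus) by g = 4: 3·t ≡ -1 (mod 5).
    Reduce coefficients mod 5: 3·t ≡ 4 (mod 5).
    The inverse of 3 mod 5 is 2 (since 3·2 = 6 = 1·5 + 1), so t ≡ 2·4 = 8 ≡ 3 (mod 5).
    Then x = 9 + 12·3 = 45, valid modulo lcm(12, 20) = 60: x ≡ 45 (mod 60).
  Combine with x ≡ 3 (mod 6): gcd(60, 6) = 6; 3 - 45 = -42, which IS divisible by 6, so compatible.
    Write x = 45 + 60·t and substitute into x ≡ 3 (mod 6): 60·t ≡ 3 − 45 = -42 (mod 6).
    Divide the congruence (and modulus) by g = 6: 10·t ≡ -7 (mod 1).
    Modulo 1 every t works; take t = 0.
    Then x = 45 + 60·0 = 45, valid modulo lcm(60, 6) = 60: x ≡ 45 (mod 60).
Verify: 45 mod 12 = 9, 45 mod 20 = 5, 45 mod 6 = 3.

x ≡ 45 (mod 60).


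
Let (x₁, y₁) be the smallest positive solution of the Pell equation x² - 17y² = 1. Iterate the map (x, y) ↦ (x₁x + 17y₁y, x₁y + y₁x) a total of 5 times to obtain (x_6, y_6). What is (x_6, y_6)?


Step 1: Find the fundamental solution (x₁, y₁) of x² - 17y² = 1.
  Expand √17 as a continued fraction. a₀ = ⌊√17⌋ = 4; iterate m_{k+1} = d_k·a_k − m_k, d_{k+1} = (17 − m_{k+1}²)/d_k, a_{k+1} = ⌊(a₀ + m_{k+1})/d_{k+1}⌋ (starting m₀ = 0, d₀ = 1), with convergents p_k = a_k·p_{k-1} + p_{k-2}, q_k = a_k·q_{k-1} + q_{k-2} (p₋₁ = 1, q₋₁ = 0):
  k = 0: a₀ = 4; p₀/q₀ = 4/1; p₀² − 17·q₀² = 16 − 17 = -1.
  k = 1: m = 4, d = 1, a = ⌊(4 + 4)/1⌋ = 8; p/q = (8·4 + 1)/(8·1 + 0) = 33/8; p² − 17·q² = 1089 − 1088 = 1.
  The first convergent with p² − 17·q² = 1 gives the fundamental solution (x₁, y₁) = (33, 8).
Step 2: Apply the recurrence (x_{n+1}, y_{n+1}) = (x₁x_n + 17y₁y_n, x₁y_n + y₁x_n) repeatedly.
  From (x_1, y_1) = (33, 8): x_2 = 33·33 + 17·8·8 = 2177; y_2 = 33·8 + 8·33 = 528.
  From (x_2, y_2) = (2177, 528): x_3 = 33·2177 + 17·8·528 = 143649; y_3 = 33·528 + 8·2177 = 34840.
  From (x_3, y_3) = (143649, 34840): x_4 = 33·143649 + 17·8·34840 = 9478657; y_4 = 33·34840 + 8·143649 = 2298912.
  From (x_4, y_4) = (9478657, 2298912): x_5 = 33·9478657 + 17·8·2298912 = 625447713; y_5 = 33·2298912 + 8·9478657 = 151693352.
  From (x_5, y_5) = (625447713, 151693352): x_6 = 33·625447713 + 17·8·151693352 = 41270070401; y_6 = 33·151693352 + 8·625447713 = 10009462320.
Step 3: Verify x_6² - 17·y_6² = 1703218710903496300801 - 1703218710903496300800 = 1 (should be 1). ✓

(x_1, y_1) = (33, 8); (x_6, y_6) = (41270070401, 10009462320).


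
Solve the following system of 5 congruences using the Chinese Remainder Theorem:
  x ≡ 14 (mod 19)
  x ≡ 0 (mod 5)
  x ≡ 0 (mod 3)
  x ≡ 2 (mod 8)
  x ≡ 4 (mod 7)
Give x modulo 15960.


Product of moduli M = 19 · 5 · 3 · 8 · 7 = 15960.
Merge one congruence at a time:
  Start: x ≡ 14 (mod 19).
  Combine with x ≡ 0 (mod 5); new modulus lcm = 95.
    Write x = 14 + 19·t and substitute into x ≡ 0 (mod 5): 19·t ≡ 0 − 14 = -14 (mod 5).
    Reduce coefficients mod 5: 4·t ≡ 1 (mod 5).
    The inverse of 4 mod 5 is 4 (since 4·4 = 16 = 3·5 + 1), so t ≡ 4·1 = 4 ≡ 4 (mod 5).
    Then x = 14 + 19·4 = 90, valid modulo lcm(19, 5) = 95: x ≡ 90 (mod 95).
  Combine with x ≡ 0 (mod 3); new modulus lcm = 285.
    Write x = 90 + 95·t and substitute into x ≡ 0 (mod 3): 95·t ≡ 0 − 90 = -90 (mod 3).
    Reduce coefficients mod 3: 2·t ≡ 0 (mod 3).
    The inverse of 2 mod 3 is 2 (since 2·2 = 4 = 1·3 + 1), so t ≡ 2·0 = 0 ≡ 0 (mod 3).
    Then x = 90 + 95·0 = 90, valid modulo lcm(95, 3) = 285: x ≡ 90 (mod 285).
  Combine with x ≡ 2 (mod 8); new modulus lcm = 2280.
    Write x = 90 + 285·t and substitute into x ≡ 2 (mod 8): 285·t ≡ 2 − 90 = -88 (mod 8).
    Reduce coefficients mod 8: 5·t ≡ 0 (mod 8).
    The inverse of 5 mod 8 is 5 (since 5·5 = 25 = 3·8 + 1), so t ≡ 5·0 = 0 ≡ 0 (mod 8).
    Then x = 90 + 285·0 = 90, valid modulo lcm(285, 8) = 2280: x ≡ 90 (mod 2280).
  Combine with x ≡ 4 (mod 7); new modulus lcm = 15960.
    Write x = 90 + 2280·t and substitute into x ≡ 4 (mod 7): 2280·t ≡ 4 − 90 = -86 (mod 7).
    Reduce coefficients mod 7: 5·t ≡ 5 (mod 7).
    The inverse of 5 mod 7 is 3 (since 5·3 = 15 = 2·7 + 1), so t ≡ 3·5 = 15 ≡ 1 (mod 7).
    Then x = 90 + 2280·1 = 2370, valid modulo lcm(2280, 7) = 15960: x ≡ 2370 (mod 15960).
Verify against each original: 2370 mod 19 = 14, 2370 mod 5 = 0, 2370 mod 3 = 0, 2370 mod 8 = 2, 2370 mod 7 = 4.

x ≡ 2370 (mod 15960).


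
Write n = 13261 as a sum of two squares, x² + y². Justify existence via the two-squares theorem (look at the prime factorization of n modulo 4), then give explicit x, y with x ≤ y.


Step 1: Factor n = 13261 = 89 · 149.
Step 2: Check the mod-4 condition on each prime factor: 89 ≡ 1 (mod 4), exponent 1; 149 ≡ 1 (mod 4), exponent 1.
All primes ≡ 3 (mod 4) appear to even exponent (or don't appear), so by the two-squares theorem n IS expressible as a sum of two squares.
Step 3: Build a representation. Here n = 89 · 149 is a product of primes ≡ 1 (mod 4). Each prime p ≡ 1 (mod 4) is itself a sum of two squares; find a² by testing p − a² for a perfect square:
  89: 89 − 1² = 88, 89 − 2² = 85, 89 − 3² = 80, 89 − 4² = 73, 89 − 5² = 64 = 8² ⇒ 89 = 5² + 8².
  149: 149 − 1² = 148, 149 − 2² = 145, 149 − 3² = 140, 149 − 4² = 133, 149 − 5² = 124, 149 − 6² = 113, 149 − 7² = 100 = 10² ⇒ 149 = 7² + 10².
  Combine using the Brahmagupta–Fibonacci identity (a² + b²)(c² + d²) = (ac − bd)² + (ad + bc)² = (ac + bd)² + (ad − bc)²:
  89 · 149 = 13261: from (5² + 8²)(7² + 10²), take (5·7 − 8·10, 5·10 + 8·7) = (35 − 80, 50 + 56) = (-45, 106); dropping signs (only squares matter) gives (45, 106); check 45² + 106² = 2025 + 11236 = 13261 ✓.
Step 4: Order so x ≤ y and verify: 45² + 106² = 2025 + 11236 = 13261 = n. ✓

n = 13261 = 45² + 106² (one valid representation with x ≤ y).


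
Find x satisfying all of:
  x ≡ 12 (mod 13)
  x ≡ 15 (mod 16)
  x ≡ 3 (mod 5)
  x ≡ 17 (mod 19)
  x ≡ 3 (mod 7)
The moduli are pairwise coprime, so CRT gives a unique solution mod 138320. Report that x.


Product of moduli M = 13 · 16 · 5 · 19 · 7 = 138320.
Merge one congruence at a time:
  Start: x ≡ 12 (mod 13).
  Combine with x ≡ 15 (mod 16); new modulus lcm = 208.
    Write x = 12 + 13·t and substitute into x ≡ 15 (mod 16): 13·t ≡ 15 − 12 = 3 (mod 16).
    The inverse of 13 mod 16 is 5 (since 13·5 = 65 = 4·16 + 1), so t ≡ 5·3 = 15 ≡ 15 (mod 16).
    Then x = 12 + 13·15 = 207, valid modulo lcm(13, 16) = 208: x ≡ 207 (mod 208).
  Combine with x ≡ 3 (mod 5); new modulus lcm = 1040.
    Write x = 207 + 208·t and substitute into x ≡ 3 (mod 5): 208·t ≡ 3 − 207 = -204 (mod 5).
    Reduce coefficients mod 5: 3·t ≡ 1 (mod 5).
    The inverse of 3 mod 5 is 2 (since 3·2 = 6 = 1·5 + 1), so t ≡ 2·1 = 2 ≡ 2 (mod 5).
    Then x = 207 + 208·2 = 623, valid modulo lcm(208, 5) = 1040: x ≡ 623 (mod 1040).
  Combine with x ≡ 17 (mod 19); new modulus lcm = 19760.
    Write x = 623 + 1040·t and substitute into x ≡ 17 (mod 19): 1040·t ≡ 17 − 623 = -606 (mod 19).
    Reduce coefficients mod 19: 14·t ≡ 2 (mod 19).
    The inverse of 14 mod 19 is 15 (since 14·15 = 210 = 11·19 + 1), so t ≡ 15·2 = 30 ≡ 11 (mod 19).
    Then x = 623 + 1040·11 = 12063, valid modulo lcm(1040, 19) = 19760: x ≡ 12063 (mod 19760).
  Combine with x ≡ 3 (mod 7); new modulus lcm = 138320.
    Write x = 12063 + 19760·t and substitute into x ≡ 3 (mod 7): 19760·t ≡ 3 − 12063 = -12060 (mod 7).
    Reduce coefficients mod 7: 6·t ≡ 1 (mod 7).
    The inverse of 6 mod 7 is 6 (since 6·6 = 36 = 5·7 + 1), so t ≡ 6·1 = 6 ≡ 6 (mod 7).
    Then x = 12063 + 19760·6 = 130623, valid modulo lcm(19760, 7) = 138320: x ≡ 130623 (mod 138320).
Verify against each original: 130623 mod 13 = 12, 130623 mod 16 = 15, 130623 mod 5 = 3, 130623 mod 19 = 17, 130623 mod 7 = 3.

x ≡ 130623 (mod 138320).


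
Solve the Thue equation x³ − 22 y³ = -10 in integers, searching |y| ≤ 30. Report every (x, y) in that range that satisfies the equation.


The equation is x³ - 22y³ = -10. For fixed y, x³ = 22·y³ − 10, so a solution requires the RHS to be a perfect cube.
Strategy: iterate y from -30 to 30, compute RHS = 22·y³ − 10, and check whether it is a (positive or negative) perfect cube.
Check small values of y:
  y = 0: RHS = -10 is not a perfect cube.
  y = 1: RHS = 12 is not a perfect cube.
  y = -1: RHS = -32 is not a perfect cube.
  y = 2: RHS = 166 is not a perfect cube.
  y = -2: RHS = -186 is not a perfect cube.
  y = 3: RHS = 584 is not a perfect cube.
  y = -3: RHS = -604 is not a perfect cube.
Continuing the search up to |y| = 30 finds no solutions either.
No (x, y) in the scanned range satisfies the equation.

No integer solutions with |y| ≤ 30.


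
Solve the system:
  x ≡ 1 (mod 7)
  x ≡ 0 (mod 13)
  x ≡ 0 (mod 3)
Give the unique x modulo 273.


Moduli 7, 13, 3 are pairwise coprime; by CRT there is a unique solution modulo M = 7 · 13 · 3 = 273.
Solve pairwise, accumulating the modulus:
  Start with x ≡ 1 (mod 7).
  Combine with x ≡ 0 (mod 13): since gcd(7, 13) = 1, we get a unique residue mod 91.
    Write x = 1 + 7·t and substitute into x ≡ 0 (mod 13): 7·t ≡ 0 − 1 = -1 (mod 13).
    Reduce coefficients mod 13: 7·t ≡ 12 (mod 13).
    The inverse of 7 mod 13 is 2 (since 7·2 = 14 = 1·13 + 1), so t ≡ 2·12 = 24 ≡ 11 (mod 13).
    Then x = 1 + 7·11 = 78, valid modulo lcm(7, 13) = 91: x ≡ 78 (mod 91).
  Combine with x ≡ 0 (mod 3): since gcd(91, 3) = 1, we get a unique residue mod 273.
    Write x = 78 + 91·t and substitute into x ≡ 0 (mod 3): 91·t ≡ 0 − 78 = -78 (mod 3).
    Reduce coefficients mod 3: 1·t ≡ 0 (mod 3).
    So t ≡ 0 (mod 3).
    Then x = 78 + 91·0 = 78, valid modulo lcm(91, 3) = 273: x ≡ 78 (mod 273).
Verify: 78 mod 7 = 1 ✓, 78 mod 13 = 0 ✓, 78 mod 3 = 0 ✓.

x ≡ 78 (mod 273).


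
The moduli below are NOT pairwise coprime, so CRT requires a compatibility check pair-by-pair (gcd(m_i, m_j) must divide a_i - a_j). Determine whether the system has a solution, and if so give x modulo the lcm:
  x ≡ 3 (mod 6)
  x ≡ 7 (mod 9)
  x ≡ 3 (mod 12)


Moduli 6, 9, 12 are not pairwise coprime, so CRT works modulo lcm(m_i) when all pairwise compatibility conditions hold.
Pairwise compatibility: gcd(m_i, m_j) must divide a_i - a_j for every pair.
Merge one congruence at a time:
  Start: x ≡ 3 (mod 6).
  Combine with x ≡ 7 (mod 9): gcd(6, 9) = 3, and 7 - 3 = 4 is NOT divisible by 3.
    ⇒ system is inconsistent (no integer solution).

No solution (the system is inconsistent).


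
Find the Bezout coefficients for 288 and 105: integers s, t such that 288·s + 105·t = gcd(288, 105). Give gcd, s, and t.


Euclidean algorithm on (288, 105) — divide until remainder is 0:
  288 = 2 · 105 + 78
  105 = 1 · 78 + 27
  78 = 2 · 27 + 24
  27 = 1 · 24 + 3
  24 = 8 · 3 + 0
gcd(288, 105) = 3.
Track Bezout coefficients alongside the remainders: start with r₀ = 288 = a·1 + b·0 (s = 1, t = 0) and r₁ = 105 = a·0 + b·1 (s = 0, t = 1); each new remainder r_{k+1} = r_{k-1} − q_k·r_k inherits s_{k+1} = s_{k-1} − q_k·s_k, t_{k+1} = t_{k-1} − q_k·t_k, so r_k = a·s_k + b·t_k at every step:
  q = 2: r = 78, s = 1 − 2·0 = 1, t = 0 − 2·1 = -2  (check: 288·1 + 105·(-2) = 78)
  q = 1: r = 27, s = 0 − 1·1 = -1, t = 1 − 1·(-2) = 3  (check: 288·(-1) + 105·3 = 27)
  q = 2: r = 24, s = 1 − 2·(-1) = 3, t = -2 − 2·3 = -8  (check: 288·3 + 105·(-8) = 24)
  q = 1: r = 3, s = -1 − 1·3 = -4, t = 3 − 1·(-8) = 11  (check: 288·(-4) + 105·11 = 3)
The row with r = 3 (the gcd) gives the Bezout coefficients s = -4, t = 11.
Result: 288 · (-4) + 105 · (11) = 3.

gcd(288, 105) = 3; s = -4, t = 11 (check: 288·(-4) + 105·11 = 3).


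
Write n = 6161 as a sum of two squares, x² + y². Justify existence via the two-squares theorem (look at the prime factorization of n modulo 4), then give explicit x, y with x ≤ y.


Step 1: Factor n = 6161 = 61 · 101.
Step 2: Check the mod-4 condition on each prime factor: 61 ≡ 1 (mod 4), exponent 1; 101 ≡ 1 (mod 4), exponent 1.
All primes ≡ 3 (mod 4) appear to even exponent (or don't appear), so by the two-squares theorem n IS expressible as a sum of two squares.
Step 3: Build a representation. Here n = 61 · 101 is a product of primes ≡ 1 (mod 4). Each prime p ≡ 1 (mod 4) is itself a sum of two squares; find a² by testing p − a² for a perfect square:
  61: 61 − 1² = 60, 61 − 2² = 57, 61 − 3² = 52, 61 − 4² = 45, 61 − 5² = 36 = 6² ⇒ 61 = 5² + 6².
  101: 101 − 1² = 100 = 10² ⇒ 101 = 1² + 10².
  Combine using the Brahmagupta–Fibonacci identity (a² + b²)(c² + d²) = (ac − bd)² + (ad + bc)² = (ac + bd)² + (ad − bc)²:
  61 · 101 = 6161: from (5² + 6²)(1² + 10²), take (5·1 − 6·10, 5·10 + 6·1) = (5 − 60, 50 + 6) = (-55, 56); dropping signs (only squares matter) gives (55, 56); check 55² + 56² = 3025 + 3136 = 6161 ✓.
Step 4: Order so x ≤ y and verify: 55² + 56² = 3025 + 3136 = 6161 = n. ✓

n = 6161 = 55² + 56² (one valid representation with x ≤ y).


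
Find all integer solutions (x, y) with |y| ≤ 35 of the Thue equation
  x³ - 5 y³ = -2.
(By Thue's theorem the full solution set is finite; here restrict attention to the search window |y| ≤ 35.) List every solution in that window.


The equation is x³ - 5y³ = -2. For fixed y, x³ = 5·y³ − 2, so a solution requires the RHS to be a perfect cube.
Strategy: iterate y from -35 to 35, compute RHS = 5·y³ − 2, and check whether it is a (positive or negative) perfect cube.
Check small values of y:
  y = 0: RHS = -2 is not a perfect cube.
  y = 1: RHS = 3 is not a perfect cube.
  y = -1: RHS = -7 is not a perfect cube.
  y = 2: RHS = 38 is not a perfect cube.
  y = -2: RHS = -42 is not a perfect cube.
  y = 3: RHS = 133 is not a perfect cube.
  y = -3: RHS = -137 is not a perfect cube.
Continuing the search up to |y| = 35 finds no solutions either.
No (x, y) in the scanned range satisfies the equation.

No integer solutions with |y| ≤ 35.


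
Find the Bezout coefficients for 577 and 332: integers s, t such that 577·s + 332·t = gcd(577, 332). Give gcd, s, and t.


Euclidean algorithm on (577, 332) — divide until remainder is 0:
  577 = 1 · 332 + 245
  332 = 1 · 245 + 87
  245 = 2 · 87 + 71
  87 = 1 · 71 + 16
  71 = 4 · 16 + 7
  16 = 2 · 7 + 2
  7 = 3 · 2 + 1
  2 = 2 · 1 + 0
gcd(577, 332) = 1.
Track Bezout coefficients alongside the remainders: start with r₀ = 577 = a·1 + b·0 (s = 1, t = 0) and r₁ = 332 = a·0 + b·1 (s = 0, t = 1); each new remainder r_{k+1} = r_{k-1} − q_k·r_k inherits s_{k+1} = s_{k-1} − q_k·s_k, t_{k+1} = t_{k-1} − q_k·t_k, so r_k = a·s_k + b·t_k at every step:
  q = 1: r = 245, s = 1 − 1·0 = 1, t = 0 − 1·1 = -1  (check: 577·1 + 332·(-1) = 245)
  q = 1: r = 87, s = 0 − 1·1 = -1, t = 1 − 1·(-1) = 2  (check: 577·(-1) + 332·2 = 87)
  q = 2: r = 71, s = 1 − 2·(-1) = 3, t = -1 − 2·2 = -5  (check: 577·3 + 332·(-5) = 71)
  q = 1: r = 16, s = -1 − 1·3 = -4, t = 2 − 1·(-5) = 7  (check: 577·(-4) + 332·7 = 16)
  q = 4: r = 7, s = 3 − 4·(-4) = 19, t = -5 − 4·7 = -33  (check: 577·19 + 332·(-33) = 7)
  q = 2: r = 2, s = -4 − 2·19 = -42, t = 7 − 2·(-33) = 73  (check: 577·(-42) + 332·73 = 2)
  q = 3: r = 1, s = 19 − 3·(-42) = 145, t = -33 − 3·73 = -252  (check: 577·145 + 332·(-252) = 1)
The row with r = 1 (the gcd) gives the Bezout coefficients s = 145, t = -252.
Result: 577 · (145) + 332 · (-252) = 1.

gcd(577, 332) = 1; s = 145, t = -252 (check: 577·145 + 332·(-252) = 1).


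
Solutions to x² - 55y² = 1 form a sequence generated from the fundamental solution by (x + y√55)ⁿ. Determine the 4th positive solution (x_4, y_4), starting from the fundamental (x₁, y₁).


Step 1: Find the fundamental solution (x₁, y₁) of x² - 55y² = 1.
  Expand √55 as a continued fraction. a₀ = ⌊√55⌋ = 7; iterate m_{k+1} = d_k·a_k − m_k, d_{k+1} = (55 − m_{k+1}²)/d_k, a_{k+1} = ⌊(a₀ + m_{k+1})/d_{k+1}⌋ (starting m₀ = 0, d₀ = 1), with convergents p_k = a_k·p_{k-1} + p_{k-2}, q_k = a_k·q_{k-1} + q_{k-2} (p₋₁ = 1, q₋₁ = 0):
  k = 0: a₀ = 7; p₀/q₀ = 7/1; p₀² − 55·q₀² = 49 − 55 = -6.
  k = 1: m = 7, d = 6, a = ⌊(7 + 7)/6⌋ = 2; p/q = (2·7 + 1)/(2·1 + 0) = 15/2; p² − 55·q² = 225 − 220 = 5.
  k = 2: m = 5, d = 5, a = ⌊(7 + 5)/5⌋ = 2; p/q = (2·15 + 7)/(2·2 + 1) = 37/5; p² − 55·q² = 1369 − 1375 = -6.
  k = 3: m = 5, d = 6, a = ⌊(7 + 5)/6⌋ = 2; p/q = (2·37 + 15)/(2·5 + 2) = 89/12; p² − 55·q² = 7921 − 7920 = 1.
  The first convergent with p² − 55·q² = 1 gives the fundamental solution (x₁, y₁) = (89, 12).
Step 2: Apply the recurrence (x_{n+1}, y_{n+1}) = (x₁x_n + 55y₁y_n, x₁y_n + y₁x_n) repeatedly.
  From (x_1, y_1) = (89, 12): x_2 = 89·89 + 55·12·12 = 15841; y_2 = 89·12 + 12·89 = 2136.
  From (x_2, y_2) = (15841, 2136): x_3 = 89·15841 + 55·12·2136 = 2819609; y_3 = 89·2136 + 12·15841 = 380196.
  From (x_3, y_3) = (2819609, 380196): x_4 = 89·2819609 + 55·12·380196 = 501874561; y_4 = 89·380196 + 12·2819609 = 67672752.
Step 3: Verify x_4² - 55·y_4² = 251878074978942721 - 251878074978942720 = 1 (should be 1). ✓

(x_1, y_1) = (89, 12); (x_4, y_4) = (501874561, 67672752).


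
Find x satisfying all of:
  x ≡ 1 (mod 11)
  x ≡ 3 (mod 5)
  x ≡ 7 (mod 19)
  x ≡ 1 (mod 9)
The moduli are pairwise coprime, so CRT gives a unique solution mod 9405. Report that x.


Product of moduli M = 11 · 5 · 19 · 9 = 9405.
Merge one congruence at a time:
  Start: x ≡ 1 (mod 11).
  Combine with x ≡ 3 (mod 5); new modulus lcm = 55.
    Write x = 1 + 11·t and substitute into x ≡ 3 (mod 5): 11·t ≡ 3 − 1 = 2 (mod 5).
    Reduce coefficients mod 5: 1·t ≡ 2 (mod 5).
    So t ≡ 2 (mod 5).
    Then x = 1 + 11·2 = 23, valid modulo lcm(11, 5) = 55: x ≡ 23 (mod 55).
  Combine with x ≡ 7 (mod 19); new modulus lcm = 1045.
    Write x = 23 + 55·t and substitute into x ≡ 7 (mod 19): 55·t ≡ 7 − 23 = -16 (mod 19).
    Reduce coefficients mod 19: 17·t ≡ 3 (mod 19).
    The inverse of 17 mod 19 is 9 (since 17·9 = 153 = 8·19 + 1), so t ≡ 9·3 = 27 ≡ 8 (mod 19).
    Then x = 23 + 55·8 = 463, valid modulo lcm(55, 19) = 1045: x ≡ 463 (mod 1045).
  Combine with x ≡ 1 (mod 9); new modulus lcm = 9405.
    Write x = 463 + 1045·t and substitute into x ≡ 1 (mod 9): 1045·t ≡ 1 − 463 = -462 (mod 9).
    Reduce coefficients mod 9: 1·t ≡ 6 (mod 9).
    So t ≡ 6 (mod 9).
    Then x = 463 + 1045·6 = 6733, valid modulo lcm(1045, 9) = 9405: x ≡ 6733 (mod 9405).
Verify against each original: 6733 mod 11 = 1, 6733 mod 5 = 3, 6733 mod 19 = 7, 6733 mod 9 = 1.

x ≡ 6733 (mod 9405).


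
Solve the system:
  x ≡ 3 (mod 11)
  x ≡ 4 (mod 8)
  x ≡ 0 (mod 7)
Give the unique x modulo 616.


Moduli 11, 8, 7 are pairwise coprime; by CRT there is a unique solution modulo M = 11 · 8 · 7 = 616.
Solve pairwise, accumulating the modulus:
  Start with x ≡ 3 (mod 11).
  Combine with x ≡ 4 (mod 8): since gcd(11, 8) = 1, we get a unique residue mod 88.
    Write x = 3 + 11·t and substitute into x ≡ 4 (mod 8): 11·t ≡ 4 − 3 = 1 (mod 8).
    Reduce coefficients mod 8: 3·t ≡ 1 (mod 8).
    The inverse of 3 mod 8 is 3 (since 3·3 = 9 = 1·8 + 1), so t ≡ 3·1 = 3 ≡ 3 (mod 8).
    Then x = 3 + 11·3 = 36, valid modulo lcm(11, 8) = 88: x ≡ 36 (mod 88).
  Combine with x ≡ 0 (mod 7): since gcd(88, 7) = 1, we get a unique residue mod 616.
    Write x = 36 + 88·t and substitute into x ≡ 0 (mod 7): 88·t ≡ 0 − 36 = -36 (mod 7).
    Reduce coefficients mod 7: 4·t ≡ 6 (mod 7).
    The inverse of 4 mod 7 is 2 (since 4·2 = 8 = 1·7 + 1), so t ≡ 2·6 = 12 ≡ 5 (mod 7).
    Then x = 36 + 88·5 = 476, valid modulo lcm(88, 7) = 616: x ≡ 476 (mod 616).
Verify: 476 mod 11 = 3 ✓, 476 mod 8 = 4 ✓, 476 mod 7 = 0 ✓.

x ≡ 476 (mod 616).


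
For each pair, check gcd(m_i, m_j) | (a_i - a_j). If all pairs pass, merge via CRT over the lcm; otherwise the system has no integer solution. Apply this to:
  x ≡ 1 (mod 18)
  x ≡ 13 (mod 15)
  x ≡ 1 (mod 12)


Moduli 18, 15, 12 are not pairwise coprime, so CRT works modulo lcm(m_i) when all pairwise compatibility conditions hold.
Pairwise compatibility: gcd(m_i, m_j) must divide a_i - a_j for every pair.
Merge one congruence at a time:
  Start: x ≡ 1 (mod 18).
  Combine with x ≡ 13 (mod 15): gcd(18, 15) = 3; 13 - 1 = 12, which IS divisible by 3, so compatible.
    Write x = 1 + 18·t and substitute into x ≡ 13 (mod 15): 18·t ≡ 13 − 1 = 12 (mod 15).
    Divide the congruence (and modulus) by g = 3: 6·t ≡ 4 (mod 5).
    Reduce coefficients mod 5: 1·t ≡ 4 (mod 5).
    So t ≡ 4 (mod 5).
    Then x = 1 + 18·4 = 73, valid modulo lcm(18, 15) = 90: x ≡ 73 (mod 90).
  Combine with x ≡ 1 (mod 12): gcd(90, 12) = 6; 1 - 73 = -72, which IS divisible by 6, so compatible.
    Write x = 73 + 90·t and substitute into x ≡ 1 (mod 12): 90·t ≡ 1 − 73 = -72 (mod 12).
    Divide the congruence (and modulus) by g = 6: 15·t ≡ -12 (mod 2).
    Reduce coefficients mod 2: 1·t ≡ 0 (mod 2).
    So t ≡ 0 (mod 2).
    Then x = 73 + 90·0 = 73, valid modulo lcm(90, 12) = 180: x ≡ 73 (mod 180).
Verify: 73 mod 18 = 1, 73 mod 15 = 13, 73 mod 12 = 1.

x ≡ 73 (mod 180).


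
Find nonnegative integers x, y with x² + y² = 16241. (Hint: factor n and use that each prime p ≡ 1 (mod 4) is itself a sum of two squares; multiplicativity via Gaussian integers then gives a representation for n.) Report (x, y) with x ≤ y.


Step 1: Factor n = 16241 = 109 · 149.
Step 2: Check the mod-4 condition on each prime factor: 109 ≡ 1 (mod 4), exponent 1; 149 ≡ 1 (mod 4), exponent 1.
All primes ≡ 3 (mod 4) appear to even exponent (or don't appear), so by the two-squares theorem n IS expressible as a sum of two squares.
Step 3: Build a representation. Here n = 109 · 149 is a product of primes ≡ 1 (mod 4). Each prime p ≡ 1 (mod 4) is itself a sum of two squares; find a² by testing p − a² for a perfect square:
  109: 109 − 1² = 108, 109 − 2² = 105, 109 − 3² = 100 = 10² ⇒ 109 = 3² + 10².
  149: 149 − 1² = 148, 149 − 2² = 145, 149 − 3² = 140, 149 − 4² = 133, 149 − 5² = 124, 149 − 6² = 113, 149 − 7² = 100 = 10² ⇒ 149 = 7² + 10².
  Combine using the Brahmagupta–Fibonacci identity (a² + b²)(c² + d²) = (ac − bd)² + (ad + bc)² = (ac + bd)² + (ad − bc)²:
  109 · 149 = 16241: from (3² + 10²)(7² + 10²), take (3·7 − 10·10, 3·10 + 10·7) = (21 − 100, 30 + 70) = (-79, 100); dropping signs (only squares matter) gives (79, 100); check 79² + 100² = 6241 + 10000 = 16241 ✓.
Step 4: Order so x ≤ y and verify: 79² + 100² = 6241 + 10000 = 16241 = n. ✓

n = 16241 = 79² + 100² (one valid representation with x ≤ y).


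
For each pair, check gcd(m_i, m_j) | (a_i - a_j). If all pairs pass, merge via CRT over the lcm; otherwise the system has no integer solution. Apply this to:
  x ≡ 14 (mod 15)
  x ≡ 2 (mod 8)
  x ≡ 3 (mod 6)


Moduli 15, 8, 6 are not pairwise coprime, so CRT works modulo lcm(m_i) when all pairwise compatibility conditions hold.
Pairwise compatibility: gcd(m_i, m_j) must divide a_i - a_j for every pair.
Merge one congruence at a time:
  Start: x ≡ 14 (mod 15).
  Combine with x ≡ 2 (mod 8): gcd(15, 8) = 1; 2 - 14 = -12, which IS divisible by 1, so compatible.
    Write x = 14 + 15·t and substitute into x ≡ 2 (mod 8): 15·t ≡ 2 − 14 = -12 (mod 8).
    Reduce coefficients mod 8: 7·t ≡ 4 (mod 8).
    The inverse of 7 mod 8 is 7 (since 7·7 = 49 = 6·8 + 1), so t ≡ 7·4 = 28 ≡ 4 (mod 8).
    Then x = 14 + 15·4 = 74, valid modulo lcm(15, 8) = 120: x ≡ 74 (mod 120).
  Combine with x ≡ 3 (mod 6): gcd(120, 6) = 6, and 3 - 74 = -71 is NOT divisible by 6.
    ⇒ system is inconsistent (no integer solution).

No solution (the system is inconsistent).


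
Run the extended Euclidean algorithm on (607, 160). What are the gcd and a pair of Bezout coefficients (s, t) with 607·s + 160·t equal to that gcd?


Euclidean algorithm on (607, 160) — divide until remainder is 0:
  607 = 3 · 160 + 127
  160 = 1 · 127 + 33
  127 = 3 · 33 + 28
  33 = 1 · 28 + 5
  28 = 5 · 5 + 3
  5 = 1 · 3 + 2
  3 = 1 · 2 + 1
  2 = 2 · 1 + 0
gcd(607, 160) = 1.
Track Bezout coefficients alongside the remainders: start with r₀ = 607 = a·1 + b·0 (s = 1, t = 0) and r₁ = 160 = a·0 + b·1 (s = 0, t = 1); each new remainder r_{k+1} = r_{k-1} − q_k·r_k inherits s_{k+1} = s_{k-1} − q_k·s_k, t_{k+1} = t_{k-1} − q_k·t_k, so r_k = a·s_k + b·t_k at every step:
  q = 3: r = 127, s = 1 − 3·0 = 1, t = 0 − 3·1 = -3  (check: 607·1 + 160·(-3) = 127)
  q = 1: r = 33, s = 0 − 1·1 = -1, t = 1 − 1·(-3) = 4  (check: 607·(-1) + 160·4 = 33)
  q = 3: r = 28, s = 1 − 3·(-1) = 4, t = -3 − 3·4 = -15  (check: 607·4 + 160·(-15) = 28)
  q = 1: r = 5, s = -1 − 1·4 = -5, t = 4 − 1·(-15) = 19  (check: 607·(-5) + 160·19 = 5)
  q = 5: r = 3, s = 4 − 5·(-5) = 29, t = -15 − 5·19 = -110  (check: 607·29 + 160·(-110) = 3)
  q = 1: r = 2, s = -5 − 1·29 = -34, t = 19 − 1·(-110) = 129  (check: 607·(-34) + 160·129 = 2)
  q = 1: r = 1, s = 29 − 1·(-34) = 63, t = -110 − 1·129 = -239  (check: 607·63 + 160·(-239) = 1)
The row with r = 1 (the gcd) gives the Bezout coefficients s = 63, t = -239.
Result: 607 · (63) + 160 · (-239) = 1.

gcd(607, 160) = 1; s = 63, t = -239 (check: 607·63 + 160·(-239) = 1).


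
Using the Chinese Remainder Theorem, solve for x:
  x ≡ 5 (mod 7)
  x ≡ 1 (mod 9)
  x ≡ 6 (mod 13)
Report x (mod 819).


Moduli 7, 9, 13 are pairwise coprime; by CRT there is a unique solution modulo M = 7 · 9 · 13 = 819.
Solve pairwise, accumulating the modulus:
  Start with x ≡ 5 (mod 7).
  Combine with x ≡ 1 (mod 9): since gcd(7, 9) = 1, we get a unique residue mod 63.
    Write x = 5 + 7·t and substitute into x ≡ 1 (mod 9): 7·t ≡ 1 − 5 = -4 (mod 9).
    Reduce coefficients mod 9: 7·t ≡ 5 (mod 9).
    The inverse of 7 mod 9 is 4 (since 7·4 = 28 = 3·9 + 1), so t ≡ 4·5 = 20 ≡ 2 (mod 9).
    Then x = 5 + 7·2 = 19, valid modulo lcm(7, 9) = 63: x ≡ 19 (mod 63).
  Combine with x ≡ 6 (mod 13): since gcd(63, 13) = 1, we get a unique residue mod 819.
    Write x = 19 + 63·t and substitute into x ≡ 6 (mod 13): 63·t ≡ 6 − 19 = -13 (mod 13).
    Reduce coefficients mod 13: 11·t ≡ 0 (mod 13).
    The inverse of 11 mod 13 is 6 (since 11·6 = 66 = 5·13 + 1), so t ≡ 6·0 = 0 ≡ 0 (mod 13).
    Then x = 19 + 63·0 = 19, valid modulo lcm(63, 13) = 819: x ≡ 19 (mod 819).
Verify: 19 mod 7 = 5 ✓, 19 mod 9 = 1 ✓, 19 mod 13 = 6 ✓.

x ≡ 19 (mod 819).
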